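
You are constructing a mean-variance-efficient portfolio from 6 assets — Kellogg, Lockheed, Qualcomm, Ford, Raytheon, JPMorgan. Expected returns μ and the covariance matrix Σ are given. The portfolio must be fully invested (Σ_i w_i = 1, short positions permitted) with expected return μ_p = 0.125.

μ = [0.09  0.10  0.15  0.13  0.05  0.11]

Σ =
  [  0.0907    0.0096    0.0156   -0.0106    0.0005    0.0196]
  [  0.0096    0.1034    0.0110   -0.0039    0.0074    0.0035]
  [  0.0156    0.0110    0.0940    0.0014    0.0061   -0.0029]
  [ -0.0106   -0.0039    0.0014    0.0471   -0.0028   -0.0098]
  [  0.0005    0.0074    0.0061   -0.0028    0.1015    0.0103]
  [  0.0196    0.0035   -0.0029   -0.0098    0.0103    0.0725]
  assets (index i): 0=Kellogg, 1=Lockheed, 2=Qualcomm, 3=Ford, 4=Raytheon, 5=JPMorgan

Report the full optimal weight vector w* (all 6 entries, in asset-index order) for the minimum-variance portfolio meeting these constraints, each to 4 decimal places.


0.0613  0.0926  0.2016  0.4248  -0.0099  0.2296

p=Σ⁻¹μ = [0.6759  0.8048  1.3774  3.3201  0.2606  1.7625]
q=Σ⁻¹𝟙 = [8.9896  7.9893  7.7080  27.0379  8.1089  13.7882]
a=μᵀp=0.986439  b=𝟙ᵀp=8.201267  c=𝟙ᵀq=73.621905  D=ac−b²=5.362759
λ₁=(c·0.125−b)/D = (73.621905·0.125−8.201267)/5.362759 = 0.186746
λ₂=(a−b·0.125)/D = (0.986439−8.201267·0.125)/5.362759 = -0.007220
w* = 0.186746·p + -0.007220·q:
  w_0 = 0.186746·0.6759 + -0.007220·8.9896 = 0.0613  (Kellogg)
  w_1 = 0.186746·0.8048 + -0.007220·7.9893 = 0.0926  (Lockheed)
  w_2 = 0.186746·1.3774 + -0.007220·7.7080 = 0.2016  (Qualcomm)
  w_3 = 0.186746·3.3201 + -0.007220·27.0379 = 0.4248  (Ford)
  w_4 = 0.186746·0.2606 + -0.007220·8.1089 = -0.0099  (Raytheon)
  w_5 = 0.186746·1.7625 + -0.007220·13.7882 = 0.2296  (JPMorgan)
Σw_i=1.0000  μᵀw=0.1250
σ²=wᵀΣw=λ₁·μ_p+λ₂ = 0.186746·0.125 + -0.007220 = 0.016123 ≈ 0.0161


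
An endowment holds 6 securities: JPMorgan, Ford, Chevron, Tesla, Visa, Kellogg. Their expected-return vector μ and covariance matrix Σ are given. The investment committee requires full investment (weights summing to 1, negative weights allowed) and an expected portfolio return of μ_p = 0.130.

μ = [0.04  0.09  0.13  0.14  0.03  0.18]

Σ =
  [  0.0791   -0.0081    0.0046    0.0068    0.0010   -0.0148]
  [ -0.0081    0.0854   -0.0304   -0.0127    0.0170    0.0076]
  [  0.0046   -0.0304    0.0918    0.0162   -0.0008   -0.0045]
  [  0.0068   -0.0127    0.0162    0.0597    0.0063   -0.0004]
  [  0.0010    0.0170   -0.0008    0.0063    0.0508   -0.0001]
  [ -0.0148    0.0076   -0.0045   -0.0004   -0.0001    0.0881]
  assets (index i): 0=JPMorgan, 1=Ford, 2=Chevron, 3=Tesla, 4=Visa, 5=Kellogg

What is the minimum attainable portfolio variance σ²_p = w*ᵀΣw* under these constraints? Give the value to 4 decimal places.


0.0151

p=Σ⁻¹μ = [0.8110  1.9579  1.7274  2.2492  -0.3282  2.1086]
q=Σ⁻¹𝟙 = [14.6565  16.4327  13.9623  13.5613  12.4614  13.1842]
a=μᵀp=1.117796  b=𝟙ᵀp=8.525886  c=𝟙ᵀq=84.258422  D=ac−b²=21.492964
λ₁=(c·0.130−b)/D = (84.258422·0.130−8.525886)/21.492964 = 0.112954
λ₂=(a−b·0.130)/D = (1.117796−8.525886·0.130)/21.492964 = 0.000439
w* = 0.112954·p + 0.000439·q:
  w_0 = 0.112954·0.8110 + 0.000439·14.6565 = 0.0980  (JPMorgan)
  w_1 = 0.112954·1.9579 + 0.000439·16.4327 = 0.2284  (Ford)
  w_2 = 0.112954·1.7274 + 0.000439·13.9623 = 0.2012  (Chevron)
  w_3 = 0.112954·2.2492 + 0.000439·13.5613 = 0.2600  (Tesla)
  w_4 = 0.112954·-0.3282 + 0.000439·12.4614 = -0.0316  (Visa)
  w_5 = 0.112954·2.1086 + 0.000439·13.1842 = 0.2440  (Kellogg)
Σw_i=1.0000  μᵀw=0.1300
σ²=wᵀΣw=λ₁·μ_p+λ₂ = 0.112954·0.130 + 0.000439 = 0.015123 ≈ 0.0151


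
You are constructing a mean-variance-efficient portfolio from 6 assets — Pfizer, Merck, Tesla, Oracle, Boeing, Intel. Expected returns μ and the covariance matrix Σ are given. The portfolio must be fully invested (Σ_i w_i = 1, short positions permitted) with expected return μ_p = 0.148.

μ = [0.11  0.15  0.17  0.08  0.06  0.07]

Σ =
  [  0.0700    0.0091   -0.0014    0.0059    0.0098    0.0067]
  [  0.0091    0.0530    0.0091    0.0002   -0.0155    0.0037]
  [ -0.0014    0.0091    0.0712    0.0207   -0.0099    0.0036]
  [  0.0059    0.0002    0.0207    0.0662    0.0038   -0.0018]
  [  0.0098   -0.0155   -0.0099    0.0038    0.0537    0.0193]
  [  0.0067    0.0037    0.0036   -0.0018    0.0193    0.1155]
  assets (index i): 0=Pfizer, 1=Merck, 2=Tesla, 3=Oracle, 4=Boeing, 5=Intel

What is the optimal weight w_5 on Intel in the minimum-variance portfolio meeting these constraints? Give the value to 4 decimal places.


-0.0515

u=Σ⁻¹μ = [0.9038  2.9230  2.2485  0.2918  2.1790  0.0303]
v=Σ⁻¹𝟙 = [7.1228  22.4129  11.7666  9.4288  24.1156  3.2773]
a=μᵀu=1.076315  b=𝟙ᵀu=8.576422  c=𝟙ᵀv=78.123995  D=ac−b²=10.531058
λ₁=(c·0.148−b)/D = (78.123995·0.148−8.576422)/10.531058 = 0.283536
λ₂=(a−b·0.148)/D = (1.076315−8.576422·0.148)/10.531058 = -0.018326
w* = 0.283536·u + -0.018326·v:
  w_0 = 0.283536·0.9038 + -0.018326·7.1228 = 0.1257  (Pfizer)
  w_1 = 0.283536·2.9230 + -0.018326·22.4129 = 0.4180  (Merck)
  w_2 = 0.283536·2.2485 + -0.018326·11.7666 = 0.4219  (Tesla)
  w_3 = 0.283536·0.2918 + -0.018326·9.4288 = -0.0901  (Oracle)
  w_4 = 0.283536·2.1790 + -0.018326·24.1156 = 0.1759  (Boeing)
  w_5 = 0.283536·0.0303 + -0.018326·3.2773 = -0.0515  (Intel)
Σw_i=1.0000  μᵀw=0.1480
σ²=wᵀΣw=λ₁·μ_p+λ₂ = 0.283536·0.148 + -0.018326 = 0.023637 ≈ 0.0236


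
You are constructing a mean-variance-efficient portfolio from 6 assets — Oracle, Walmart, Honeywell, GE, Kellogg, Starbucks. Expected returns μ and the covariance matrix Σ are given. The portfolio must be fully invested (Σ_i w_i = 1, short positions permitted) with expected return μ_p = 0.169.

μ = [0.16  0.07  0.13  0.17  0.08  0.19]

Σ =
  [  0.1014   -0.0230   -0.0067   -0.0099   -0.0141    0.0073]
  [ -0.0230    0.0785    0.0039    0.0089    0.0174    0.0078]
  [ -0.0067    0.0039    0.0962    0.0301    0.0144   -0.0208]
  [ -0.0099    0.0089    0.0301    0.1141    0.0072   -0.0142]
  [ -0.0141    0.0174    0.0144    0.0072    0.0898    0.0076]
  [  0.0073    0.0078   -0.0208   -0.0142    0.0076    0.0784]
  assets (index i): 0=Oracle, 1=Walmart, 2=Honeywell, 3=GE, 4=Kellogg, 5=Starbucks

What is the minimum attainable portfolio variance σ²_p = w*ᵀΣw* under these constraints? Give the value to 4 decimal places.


0.0220

g=Σ⁻¹μ = [1.8688  0.8203  1.5186  1.5096  0.4236  2.8031]
h=Σ⁻¹𝟙 = [14.1872  12.5144  10.3315  7.5057  7.5326  13.5593]
a=μᵀg=1.376949  b=𝟙ᵀg=8.943913  c=𝟙ᵀh=65.630779  D=ac−b²=10.376664
λ₁=(c·0.169−b)/D = (65.630779·0.169−8.943913)/10.376664 = 0.206973
λ₂=(a−b·0.169)/D = (1.376949−8.943913·0.169)/10.376664 = -0.012969
w* = 0.206973·g + -0.012969·h:
  w_0 = 0.206973·1.8688 + -0.012969·14.1872 = 0.2028  (Oracle)
  w_1 = 0.206973·0.8203 + -0.012969·12.5144 = 0.0075  (Walmart)
  w_2 = 0.206973·1.5186 + -0.012969·10.3315 = 0.1803  (Honeywell)
  w_3 = 0.206973·1.5096 + -0.012969·7.5057 = 0.2151  (GE)
  w_4 = 0.206973·0.4236 + -0.012969·7.5326 = -0.0100  (Kellogg)
  w_5 = 0.206973·2.8031 + -0.012969·13.5593 = 0.4043  (Starbucks)
Σw_i=1.0000  μᵀw=0.1690
σ²=wᵀΣw=λ₁·μ_p+λ₂ = 0.206973·0.169 + -0.012969 = 0.022010 ≈ 0.0220


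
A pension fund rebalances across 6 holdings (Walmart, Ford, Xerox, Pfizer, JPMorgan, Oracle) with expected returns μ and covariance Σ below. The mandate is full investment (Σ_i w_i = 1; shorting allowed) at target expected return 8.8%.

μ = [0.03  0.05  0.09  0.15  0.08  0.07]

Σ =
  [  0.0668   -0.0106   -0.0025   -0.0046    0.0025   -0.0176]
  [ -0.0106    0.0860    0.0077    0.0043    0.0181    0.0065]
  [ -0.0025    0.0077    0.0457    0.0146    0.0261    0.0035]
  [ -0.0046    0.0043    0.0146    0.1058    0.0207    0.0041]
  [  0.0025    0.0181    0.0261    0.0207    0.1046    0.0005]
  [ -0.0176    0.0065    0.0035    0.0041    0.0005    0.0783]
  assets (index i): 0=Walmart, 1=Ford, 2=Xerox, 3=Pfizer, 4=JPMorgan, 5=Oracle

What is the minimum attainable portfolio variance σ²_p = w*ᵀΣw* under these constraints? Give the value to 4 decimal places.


0.0181

p=Σ⁻¹μ = [0.8949  0.4170  1.4581  1.1891  0.0677  0.9327]
q=Σ⁻¹𝟙 = [21.8796  10.9677  17.0404  6.7085  1.4851  15.6565]
a=μᵀp=0.427995  b=𝟙ᵀp=4.959446  c=𝟙ᵀq=73.737762  D=ac−b²=6.963274
λ₁=(c·0.088−b)/D = (73.737762·0.088−4.959446)/6.963274 = 0.219649
λ₂=(a−b·0.088)/D = (0.427995−4.959446·0.088)/6.963274 = -0.001212
w* = 0.219649·p + -0.001212·q:
  w_0 = 0.219649·0.8949 + -0.001212·21.8796 = 0.1701  (Walmart)
  w_1 = 0.219649·0.4170 + -0.001212·10.9677 = 0.0783  (Ford)
  w_2 = 0.219649·1.4581 + -0.001212·17.0404 = 0.2996  (Xerox)
  w_3 = 0.219649·1.1891 + -0.001212·6.7085 = 0.2531  (Pfizer)
  w_4 = 0.219649·0.0677 + -0.001212·1.4851 = 0.0131  (JPMorgan)
  w_5 = 0.219649·0.9327 + -0.001212·15.6565 = 0.1859  (Oracle)
Σw_i=1.0000  μᵀw=0.0880
σ²=wᵀΣw=λ₁·μ_p+λ₂ = 0.219649·0.088 + -0.001212 = 0.018118 ≈ 0.0181


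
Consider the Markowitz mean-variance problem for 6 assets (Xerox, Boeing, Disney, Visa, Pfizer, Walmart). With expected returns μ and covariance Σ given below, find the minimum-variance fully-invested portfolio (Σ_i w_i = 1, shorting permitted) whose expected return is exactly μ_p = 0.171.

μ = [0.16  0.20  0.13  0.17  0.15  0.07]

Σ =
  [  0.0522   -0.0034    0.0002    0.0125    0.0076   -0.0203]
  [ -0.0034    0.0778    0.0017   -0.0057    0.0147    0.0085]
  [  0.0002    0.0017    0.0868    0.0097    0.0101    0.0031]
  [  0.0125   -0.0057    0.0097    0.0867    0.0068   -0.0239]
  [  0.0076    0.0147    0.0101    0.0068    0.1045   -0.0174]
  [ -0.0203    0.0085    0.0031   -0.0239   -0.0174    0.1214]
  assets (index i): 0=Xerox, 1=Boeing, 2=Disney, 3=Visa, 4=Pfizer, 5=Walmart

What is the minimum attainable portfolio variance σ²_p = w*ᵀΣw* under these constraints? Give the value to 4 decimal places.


x=Σ⁻¹μ = [3.1972  2.5086  1.0836  1.8615  0.8568  1.3972]
y=Σ⁻¹𝟙 = [21.5588  11.5630  8.6190  11.5513  7.1396  14.1099]
a=μᵀx=1.696911  b=𝟙ᵀx=10.904844  c=𝟙ᵀy=74.541686  D=ac−b²=7.574972
λ₁=(c·0.171−b)/D = (74.541686·0.171−10.904844)/7.574972 = 0.243141
λ₂=(a−b·0.171)/D = (1.696911−10.904844·0.171)/7.574972 = -0.022154
w* = 0.243141·x + -0.022154·y:
  w_0 = 0.243141·3.1972 + -0.022154·21.5588 = 0.2998  (Xerox)
  w_1 = 0.243141·2.5086 + -0.022154·11.5630 = 0.3538  (Boeing)
  w_2 = 0.243141·1.0836 + -0.022154·8.6190 = 0.0725  (Disney)
  w_3 = 0.243141·1.8615 + -0.022154·11.5513 = 0.1967  (Visa)
  w_4 = 0.243141·0.8568 + -0.022154·7.1396 = 0.0501  (Pfizer)
  w_5 = 0.243141·1.3972 + -0.022154·14.1099 = 0.0271  (Walmart)
Σw_i=1.0000  μᵀw=0.1710
σ²=wᵀΣw=λ₁·μ_p+λ₂ = 0.243141·0.171 + -0.022154 = 0.019423 ≈ 0.0194

0.0194


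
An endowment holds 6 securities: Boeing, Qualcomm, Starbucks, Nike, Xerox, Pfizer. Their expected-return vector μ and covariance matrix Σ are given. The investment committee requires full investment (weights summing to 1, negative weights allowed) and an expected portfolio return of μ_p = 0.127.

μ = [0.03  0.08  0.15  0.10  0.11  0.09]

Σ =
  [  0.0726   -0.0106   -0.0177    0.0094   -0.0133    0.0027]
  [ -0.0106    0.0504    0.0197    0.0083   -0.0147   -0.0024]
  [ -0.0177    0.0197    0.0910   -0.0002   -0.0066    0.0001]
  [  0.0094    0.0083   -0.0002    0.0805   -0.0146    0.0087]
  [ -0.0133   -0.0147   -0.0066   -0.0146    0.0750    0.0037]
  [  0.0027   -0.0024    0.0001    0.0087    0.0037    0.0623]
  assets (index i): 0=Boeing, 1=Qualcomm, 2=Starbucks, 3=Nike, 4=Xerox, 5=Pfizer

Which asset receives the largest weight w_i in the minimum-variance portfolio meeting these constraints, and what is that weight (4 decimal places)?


u=Σ⁻¹μ = [1.3169  1.7453  1.7002  1.2198  2.3731  1.1408]
v=Σ⁻¹𝟙 = [23.2403  26.4378  11.6055  10.1211  24.9794  13.1471]
a=μᵀu=0.919856  b=𝟙ᵀu=9.496137  c=𝟙ᵀv=109.531161  D=ac−b²=10.576336
λ₁=(c·0.127−b)/D = (109.531161·0.127−9.496137)/10.576336 = 0.417377
λ₂=(a−b·0.127)/D = (0.919856−9.496137·0.127)/10.576336 = -0.027056
w* = 0.417377·u + -0.027056·v:
  w_0 = 0.417377·1.3169 + -0.027056·23.2403 = -0.0791  (Boeing)
  w_1 = 0.417377·1.7453 + -0.027056·26.4378 = 0.0131  (Qualcomm)
  w_2 = 0.417377·1.7002 + -0.027056·11.6055 = 0.3956  (Starbucks)
  w_3 = 0.417377·1.2198 + -0.027056·10.1211 = 0.2353  (Nike)
  w_4 = 0.417377·2.3731 + -0.027056·24.9794 = 0.3146  (Xerox)
  w_5 = 0.417377·1.1408 + -0.027056·13.1471 = 0.1204  (Pfizer)
Σw_i=1.0000  μᵀw=0.1270
σ²=wᵀΣw=λ₁·μ_p+λ₂ = 0.417377·0.127 + -0.027056 = 0.025951 ≈ 0.0260

Starbucks (0.3956)


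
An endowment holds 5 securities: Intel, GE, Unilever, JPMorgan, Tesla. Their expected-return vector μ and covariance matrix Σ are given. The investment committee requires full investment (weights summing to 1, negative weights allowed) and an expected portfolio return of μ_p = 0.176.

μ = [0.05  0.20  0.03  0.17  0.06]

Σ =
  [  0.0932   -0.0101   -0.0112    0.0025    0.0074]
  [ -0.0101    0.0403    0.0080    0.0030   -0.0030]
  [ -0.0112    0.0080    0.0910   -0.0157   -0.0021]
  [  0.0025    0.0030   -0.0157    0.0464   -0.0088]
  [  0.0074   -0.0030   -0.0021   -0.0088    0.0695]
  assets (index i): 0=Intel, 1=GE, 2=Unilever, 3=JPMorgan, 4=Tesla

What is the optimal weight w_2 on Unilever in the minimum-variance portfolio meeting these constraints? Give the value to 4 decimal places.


x=Σ⁻¹μ = [0.9306  4.8814  0.7080  3.8182  1.4798]
y=Σ⁻¹𝟙 = [13.0574  24.2246  15.7189  28.0272  18.0676]
a=μᵀx=1.781939  b=𝟙ᵀx=11.818036  c=𝟙ᵀy=99.095674  D=ac−b²=36.916440
λ₁=(c·0.176−b)/D = (99.095674·0.176−11.818036)/36.916440 = 0.152312
λ₂=(a−b·0.176)/D = (1.781939−11.818036·0.176)/36.916440 = -0.008073
w* = 0.152312·x + -0.008073·y:
  w_0 = 0.152312·0.9306 + -0.008073·13.0574 = 0.0363  (Intel)
  w_1 = 0.152312·4.8814 + -0.008073·24.2246 = 0.5479  (GE)
  w_2 = 0.152312·0.7080 + -0.008073·15.7189 = -0.0191  (Unilever)
  w_3 = 0.152312·3.8182 + -0.008073·28.0272 = 0.3553  (JPMorgan)
  w_4 = 0.152312·1.4798 + -0.008073·18.0676 = 0.0795  (Tesla)
Σw_i=1.0000  μᵀw=0.1760
σ²=wᵀΣw=λ₁·μ_p+λ₂ = 0.152312·0.176 + -0.008073 = 0.018734 ≈ 0.0187

-0.0191


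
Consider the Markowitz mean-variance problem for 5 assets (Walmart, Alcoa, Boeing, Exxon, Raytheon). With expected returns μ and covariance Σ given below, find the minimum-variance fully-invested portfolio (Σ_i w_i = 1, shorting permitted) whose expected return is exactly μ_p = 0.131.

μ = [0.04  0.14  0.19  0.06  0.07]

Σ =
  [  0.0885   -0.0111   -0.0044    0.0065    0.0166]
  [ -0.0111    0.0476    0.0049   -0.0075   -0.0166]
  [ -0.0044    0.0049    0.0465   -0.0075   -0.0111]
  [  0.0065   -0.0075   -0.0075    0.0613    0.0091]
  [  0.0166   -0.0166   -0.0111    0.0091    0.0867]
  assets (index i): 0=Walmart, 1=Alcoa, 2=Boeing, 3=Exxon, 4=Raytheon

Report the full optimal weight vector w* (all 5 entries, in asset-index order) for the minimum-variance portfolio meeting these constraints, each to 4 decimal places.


x=Σ⁻¹μ = [0.6655  3.5037  4.4596  1.6225  1.7515]
y=Σ⁻¹𝟙 = [11.8626  29.8108  26.5311  19.5264  16.3177]
a=μᵀx=1.584413  b=𝟙ᵀx=12.002751  c=𝟙ᵀy=104.048611  D=ac−b²=20.789972
λ₁=(c·0.131−b)/D = (104.048611·0.131−12.002751)/20.789972 = 0.078289
λ₂=(a−b·0.131)/D = (1.584413−12.002751·0.131)/20.789972 = 0.000580
w* = 0.078289·x + 0.000580·y:
  w_0 = 0.078289·0.6655 + 0.000580·11.8626 = 0.0590  (Walmart)
  w_1 = 0.078289·3.5037 + 0.000580·29.8108 = 0.2916  (Alcoa)
  w_2 = 0.078289·4.4596 + 0.000580·26.5311 = 0.3645  (Boeing)
  w_3 = 0.078289·1.6225 + 0.000580·19.5264 = 0.1383  (Exxon)
  w_4 = 0.078289·1.7515 + 0.000580·16.3177 = 0.1466  (Raytheon)
Σw_i=1.0000  μᵀw=0.1310
σ²=wᵀΣw=λ₁·μ_p+λ₂ = 0.078289·0.131 + 0.000580 = 0.010836 ≈ 0.0108

0.0590  0.2916  0.3645  0.1383  0.1466


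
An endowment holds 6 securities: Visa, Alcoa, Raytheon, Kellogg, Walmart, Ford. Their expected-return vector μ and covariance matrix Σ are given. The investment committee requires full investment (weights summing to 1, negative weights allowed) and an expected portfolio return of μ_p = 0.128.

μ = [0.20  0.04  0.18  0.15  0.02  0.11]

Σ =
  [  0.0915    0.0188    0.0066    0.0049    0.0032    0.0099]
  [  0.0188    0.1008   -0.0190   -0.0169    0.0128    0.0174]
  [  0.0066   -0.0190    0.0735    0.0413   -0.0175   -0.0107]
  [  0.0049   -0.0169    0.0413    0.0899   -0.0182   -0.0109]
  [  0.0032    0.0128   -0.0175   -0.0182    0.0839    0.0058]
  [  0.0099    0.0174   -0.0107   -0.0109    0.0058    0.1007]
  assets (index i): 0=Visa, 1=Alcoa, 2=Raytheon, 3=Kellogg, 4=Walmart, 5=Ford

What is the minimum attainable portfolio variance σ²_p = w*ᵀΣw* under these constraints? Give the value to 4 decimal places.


x=Σ⁻¹μ = [1.7575  0.3496  2.2059  0.9054  0.6949  1.1515]
y=Σ⁻¹𝟙 = [5.7585  9.8122  14.9507  9.9356  14.8208  9.4793]
a=μᵀx=1.038912  b=𝟙ᵀx=7.064791  c=𝟙ᵀy=64.757060  D=ac−b²=17.365616
λ₁=(c·0.128−b)/D = (64.757060·0.128−7.064791)/17.365616 = 0.070491
λ₂=(a−b·0.128)/D = (1.038912−7.064791·0.128)/17.365616 = 0.007752
w* = 0.070491·x + 0.007752·y:
  w_0 = 0.070491·1.7575 + 0.007752·5.7585 = 0.1685  (Visa)
  w_1 = 0.070491·0.3496 + 0.007752·9.8122 = 0.1007  (Alcoa)
  w_2 = 0.070491·2.2059 + 0.007752·14.9507 = 0.2714  (Raytheon)
  w_3 = 0.070491·0.9054 + 0.007752·9.9356 = 0.1408  (Kellogg)
  w_4 = 0.070491·0.6949 + 0.007752·14.8208 = 0.1639  (Walmart)
  w_5 = 0.070491·1.1515 + 0.007752·9.4793 = 0.1547  (Ford)
Σw_i=1.0000  μᵀw=0.1280
σ²=wᵀΣw=λ₁·μ_p+λ₂ = 0.070491·0.128 + 0.007752 = 0.016775 ≈ 0.0168

0.0168


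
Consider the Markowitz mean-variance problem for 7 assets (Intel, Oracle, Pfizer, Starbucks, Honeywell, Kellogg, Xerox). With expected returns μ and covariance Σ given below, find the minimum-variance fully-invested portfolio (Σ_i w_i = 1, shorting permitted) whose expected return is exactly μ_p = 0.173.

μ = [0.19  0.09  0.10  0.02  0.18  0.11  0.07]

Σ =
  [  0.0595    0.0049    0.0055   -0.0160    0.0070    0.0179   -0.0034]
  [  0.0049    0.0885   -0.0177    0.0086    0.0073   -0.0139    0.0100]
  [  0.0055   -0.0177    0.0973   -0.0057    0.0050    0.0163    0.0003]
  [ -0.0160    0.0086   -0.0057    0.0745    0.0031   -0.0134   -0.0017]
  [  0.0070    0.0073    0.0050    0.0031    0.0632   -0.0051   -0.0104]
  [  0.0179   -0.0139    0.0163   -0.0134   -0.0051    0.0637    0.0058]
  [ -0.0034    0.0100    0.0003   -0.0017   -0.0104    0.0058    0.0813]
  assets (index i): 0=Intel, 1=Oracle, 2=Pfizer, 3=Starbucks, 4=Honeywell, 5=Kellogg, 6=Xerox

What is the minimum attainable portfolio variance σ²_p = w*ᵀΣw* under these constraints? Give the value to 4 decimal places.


g=Σ⁻¹μ = [2.6949  0.7694  0.7204  0.9565  2.6471  1.2620  1.1450]
h=Σ⁻¹𝟙 = [14.4319  10.2784  9.0220  18.4884  14.7687  15.4857  12.7772]
a=μᵀg=1.367891  b=𝟙ᵀg=10.195277  c=𝟙ᵀh=95.252306  D=ac−b²=26.351062
λ₁=(c·0.173−b)/D = (95.252306·0.173−10.195277)/26.351062 = 0.238449
λ₂=(a−b·0.173)/D = (1.367891−10.195277·0.173)/26.351062 = -0.015024
w* = 0.238449·g + -0.015024·h:
  w_0 = 0.238449·2.6949 + -0.015024·14.4319 = 0.4258  (Intel)
  w_1 = 0.238449·0.7694 + -0.015024·10.2784 = 0.0290  (Oracle)
  w_2 = 0.238449·0.7204 + -0.015024·9.0220 = 0.0362  (Pfizer)
  w_3 = 0.238449·0.9565 + -0.015024·18.4884 = -0.0497  (Starbucks)
  w_4 = 0.238449·2.6471 + -0.015024·14.7687 = 0.4093  (Honeywell)
  w_5 = 0.238449·1.2620 + -0.015024·15.4857 = 0.0683  (Kellogg)
  w_6 = 0.238449·1.1450 + -0.015024·12.7772 = 0.0811  (Xerox)
Σw_i=1.0000  μᵀw=0.1730
σ²=wᵀΣw=λ₁·μ_p+λ₂ = 0.238449·0.173 + -0.015024 = 0.026228 ≈ 0.0262

0.0262


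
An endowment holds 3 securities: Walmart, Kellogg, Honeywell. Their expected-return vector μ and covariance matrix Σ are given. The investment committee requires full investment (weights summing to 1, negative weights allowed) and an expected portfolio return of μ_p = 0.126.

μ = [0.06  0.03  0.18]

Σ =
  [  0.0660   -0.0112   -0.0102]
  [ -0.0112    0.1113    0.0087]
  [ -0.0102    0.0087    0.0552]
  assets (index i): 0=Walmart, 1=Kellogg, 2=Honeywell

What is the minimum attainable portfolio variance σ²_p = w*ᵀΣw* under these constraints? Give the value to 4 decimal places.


x=Σ⁻¹μ = [1.4761  0.1436  3.5110]
y=Σ⁻¹𝟙 = [19.8850  9.3982  20.3091]
a=μᵀx=0.724850  b=𝟙ᵀx=5.130690  c=𝟙ᵀy=49.592390  D=ac−b²=9.623090
λ₁=(c·0.126−b)/D = (49.592390·0.126−5.130690)/9.623090 = 0.116174
λ₂=(a−b·0.126)/D = (0.724850−5.130690·0.126)/9.623090 = 0.008145
w* = 0.116174·x + 0.008145·y:
  w_0 = 0.116174·1.4761 + 0.008145·19.8850 = 0.3335  (Walmart)
  w_1 = 0.116174·0.1436 + 0.008145·9.3982 = 0.0932  (Kellogg)
  w_2 = 0.116174·3.5110 + 0.008145·20.3091 = 0.5733  (Honeywell)
Σw_i=1.0000  μᵀw=0.1260
σ²=wᵀΣw=λ₁·μ_p+λ₂ = 0.116174·0.126 + 0.008145 = 0.022783 ≈ 0.0228

0.0228


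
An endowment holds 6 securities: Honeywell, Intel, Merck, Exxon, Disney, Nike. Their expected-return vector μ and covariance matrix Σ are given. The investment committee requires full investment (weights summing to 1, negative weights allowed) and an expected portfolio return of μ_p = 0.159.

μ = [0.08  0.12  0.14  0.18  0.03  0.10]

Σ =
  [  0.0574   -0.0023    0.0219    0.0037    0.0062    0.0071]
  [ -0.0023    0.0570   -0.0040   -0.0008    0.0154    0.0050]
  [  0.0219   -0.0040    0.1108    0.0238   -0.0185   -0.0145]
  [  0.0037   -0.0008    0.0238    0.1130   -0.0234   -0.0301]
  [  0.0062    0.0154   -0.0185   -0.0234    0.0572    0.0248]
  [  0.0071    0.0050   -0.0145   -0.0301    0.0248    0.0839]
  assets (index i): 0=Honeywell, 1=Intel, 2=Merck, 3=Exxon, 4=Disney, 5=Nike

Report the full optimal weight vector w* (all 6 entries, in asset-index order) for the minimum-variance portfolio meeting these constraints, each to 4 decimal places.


u=Σ⁻¹μ = [0.6947  2.0104  1.0698  1.8904  0.2451  1.8039]
v=Σ⁻¹𝟙 = [10.5990  13.4632  8.7723  13.1653  15.8239  11.7816]
a=μᵀu=0.974603  b=𝟙ᵀu=7.714256  c=𝟙ᵀv=73.605274  D=ac−b²=12.226135
λ₁=(c·0.159−b)/D = (73.605274·0.159−7.714256)/12.226135 = 0.326267
λ₂=(a−b·0.159)/D = (0.974603−7.714256·0.159)/12.226135 = -0.020609
w* = 0.326267·u + -0.020609·v:
  w_0 = 0.326267·0.6947 + -0.020609·10.5990 = 0.0082  (Honeywell)
  w_1 = 0.326267·2.0104 + -0.020609·13.4632 = 0.3785  (Intel)
  w_2 = 0.326267·1.0698 + -0.020609·8.7723 = 0.1682  (Merck)
  w_3 = 0.326267·1.8904 + -0.020609·13.1653 = 0.3454  (Exxon)
  w_4 = 0.326267·0.2451 + -0.020609·15.8239 = -0.2461  (Disney)
  w_5 = 0.326267·1.8039 + -0.020609·11.7816 = 0.3458  (Nike)
Σw_i=1.0000  μᵀw=0.1590
σ²=wᵀΣw=λ₁·μ_p+λ₂ = 0.326267·0.159 + -0.020609 = 0.031268 ≈ 0.0313

0.0082  0.3785  0.1682  0.3454  -0.2461  0.3458


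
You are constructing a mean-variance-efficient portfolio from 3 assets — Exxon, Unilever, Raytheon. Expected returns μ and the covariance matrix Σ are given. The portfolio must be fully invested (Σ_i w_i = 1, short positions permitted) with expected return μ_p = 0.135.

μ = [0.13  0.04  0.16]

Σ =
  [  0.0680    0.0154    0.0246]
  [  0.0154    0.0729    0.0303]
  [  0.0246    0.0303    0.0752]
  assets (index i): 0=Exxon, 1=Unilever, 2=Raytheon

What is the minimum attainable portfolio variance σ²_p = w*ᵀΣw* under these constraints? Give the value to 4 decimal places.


g=Σ⁻¹μ = [1.3434  -0.5246  1.8996]
h=Σ⁻¹𝟙 = [10.4090  8.8966  6.3081]
a=μᵀg=0.457588  b=𝟙ᵀg=2.718334  c=𝟙ᵀh=25.613761  D=ac−b²=4.331209
λ₁=(c·0.135−b)/D = (25.613761·0.135−2.718334)/4.331209 = 0.170743
λ₂=(a−b·0.135)/D = (0.457588−2.718334·0.135)/4.331209 = 0.020921
w* = 0.170743·g + 0.020921·h:
  w_0 = 0.170743·1.3434 + 0.020921·10.4090 = 0.4471  (Exxon)
  w_1 = 0.170743·-0.5246 + 0.020921·8.8966 = 0.0965  (Unilever)
  w_2 = 0.170743·1.8996 + 0.020921·6.3081 = 0.4563  (Raytheon)
Σw_i=1.0000  μᵀw=0.1350
σ²=wᵀΣw=λ₁·μ_p+λ₂ = 0.170743·0.135 + 0.020921 = 0.043971 ≈ 0.0440

0.0440


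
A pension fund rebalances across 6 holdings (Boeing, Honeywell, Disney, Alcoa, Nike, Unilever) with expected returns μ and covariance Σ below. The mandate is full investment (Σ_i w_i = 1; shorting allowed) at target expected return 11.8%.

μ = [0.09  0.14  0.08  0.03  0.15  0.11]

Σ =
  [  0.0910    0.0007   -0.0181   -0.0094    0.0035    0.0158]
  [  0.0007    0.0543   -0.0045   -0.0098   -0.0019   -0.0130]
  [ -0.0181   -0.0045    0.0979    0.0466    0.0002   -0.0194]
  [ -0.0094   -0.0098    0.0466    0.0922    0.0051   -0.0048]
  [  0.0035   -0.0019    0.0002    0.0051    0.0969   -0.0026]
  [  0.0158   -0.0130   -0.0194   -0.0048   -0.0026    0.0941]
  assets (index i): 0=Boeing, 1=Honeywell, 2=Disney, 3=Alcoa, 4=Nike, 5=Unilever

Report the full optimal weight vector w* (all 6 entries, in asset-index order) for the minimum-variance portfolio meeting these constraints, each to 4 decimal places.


x=Σ⁻¹μ = [0.8827  3.1815  1.4764  0.0118  1.6234  1.8101]
y=Σ⁻¹𝟙 = [11.0573  24.9211  12.3519  8.6131  10.3459  15.4850]
a=μᵀx=1.085940  b=𝟙ᵀx=8.985878  c=𝟙ᵀy=82.774234  D=ac−b²=9.141881
λ₁=(c·0.118−b)/D = (82.774234·0.118−8.985878)/9.141881 = 0.085484
λ₂=(a−b·0.118)/D = (1.085940−8.985878·0.118)/9.141881 = 0.002801
w* = 0.085484·x + 0.002801·y:
  w_0 = 0.085484·0.8827 + 0.002801·11.0573 = 0.1064  (Boeing)
  w_1 = 0.085484·3.1815 + 0.002801·24.9211 = 0.3418  (Honeywell)
  w_2 = 0.085484·1.4764 + 0.002801·12.3519 = 0.1608  (Disney)
  w_3 = 0.085484·0.0118 + 0.002801·8.6131 = 0.0251  (Alcoa)
  w_4 = 0.085484·1.6234 + 0.002801·10.3459 = 0.1678  (Nike)
  w_5 = 0.085484·1.8101 + 0.002801·15.4850 = 0.1981  (Unilever)
Σw_i=1.0000  μᵀw=0.1180
σ²=wᵀΣw=λ₁·μ_p+λ₂ = 0.085484·0.118 + 0.002801 = 0.012888 ≈ 0.0129

0.1064  0.3418  0.1608  0.0251  0.1678  0.1981


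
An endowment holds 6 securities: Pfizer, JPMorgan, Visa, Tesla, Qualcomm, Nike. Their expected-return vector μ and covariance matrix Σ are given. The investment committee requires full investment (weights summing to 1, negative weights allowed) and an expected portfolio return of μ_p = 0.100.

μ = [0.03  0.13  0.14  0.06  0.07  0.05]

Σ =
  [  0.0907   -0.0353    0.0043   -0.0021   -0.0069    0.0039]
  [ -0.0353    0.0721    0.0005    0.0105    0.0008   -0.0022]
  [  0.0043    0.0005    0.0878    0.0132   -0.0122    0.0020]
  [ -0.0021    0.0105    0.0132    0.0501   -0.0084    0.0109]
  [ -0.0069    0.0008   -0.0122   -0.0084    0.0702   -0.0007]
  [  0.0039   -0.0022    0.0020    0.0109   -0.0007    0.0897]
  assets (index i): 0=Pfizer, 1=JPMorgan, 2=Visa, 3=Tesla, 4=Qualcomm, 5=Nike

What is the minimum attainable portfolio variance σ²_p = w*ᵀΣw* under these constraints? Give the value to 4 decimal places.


0.0140

x=Σ⁻¹μ = [1.2641  2.3414  1.6385  0.4656  1.4400  0.4780]
y=Σ⁻¹𝟙 = [20.4248  21.6862  10.5682  14.8536  19.7082  8.9053]
a=μᵀx=0.724326  b=𝟙ᵀx=7.627561  c=𝟙ᵀy=96.146398  D=ac−b²=11.461663
λ₁=(c·0.100−b)/D = (96.146398·0.100−7.627561)/11.461663 = 0.173367
λ₂=(a−b·0.100)/D = (0.724326−7.627561·0.100)/11.461663 = -0.003353
w* = 0.173367·x + -0.003353·y:
  w_0 = 0.173367·1.2641 + -0.003353·20.4248 = 0.1507  (Pfizer)
  w_1 = 0.173367·2.3414 + -0.003353·21.6862 = 0.3332  (JPMorgan)
  w_2 = 0.173367·1.6385 + -0.003353·10.5682 = 0.2486  (Visa)
  w_3 = 0.173367·0.4656 + -0.003353·14.8536 = 0.0309  (Tesla)
  w_4 = 0.173367·1.4400 + -0.003353·19.7082 = 0.1836  (Qualcomm)
  w_5 = 0.173367·0.4780 + -0.003353·8.9053 = 0.0530  (Nike)
Σw_i=1.0000  μᵀw=0.1000
σ²=wᵀΣw=λ₁·μ_p+λ₂ = 0.173367·0.100 + -0.003353 = 0.013984 ≈ 0.0140


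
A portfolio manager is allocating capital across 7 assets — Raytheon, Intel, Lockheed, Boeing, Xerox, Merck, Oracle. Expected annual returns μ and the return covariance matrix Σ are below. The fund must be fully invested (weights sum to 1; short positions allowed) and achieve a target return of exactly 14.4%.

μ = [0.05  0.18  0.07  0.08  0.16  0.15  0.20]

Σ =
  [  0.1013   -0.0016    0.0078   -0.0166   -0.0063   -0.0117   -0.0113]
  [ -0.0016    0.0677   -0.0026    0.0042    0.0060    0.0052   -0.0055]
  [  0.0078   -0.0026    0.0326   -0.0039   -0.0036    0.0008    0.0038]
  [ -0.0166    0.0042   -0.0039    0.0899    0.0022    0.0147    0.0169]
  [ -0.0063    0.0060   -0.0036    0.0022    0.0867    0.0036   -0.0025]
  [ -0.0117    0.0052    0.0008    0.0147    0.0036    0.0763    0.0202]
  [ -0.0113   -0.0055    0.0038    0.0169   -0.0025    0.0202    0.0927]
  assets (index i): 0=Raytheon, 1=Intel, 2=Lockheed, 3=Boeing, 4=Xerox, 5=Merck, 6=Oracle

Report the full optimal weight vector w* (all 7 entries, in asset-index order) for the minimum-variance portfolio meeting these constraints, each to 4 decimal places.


0.0792  0.2440  0.1810  0.0306  0.1654  0.1085  0.1913

x=Σ⁻¹μ = [0.9185  2.6510  2.1185  0.4011  1.8161  1.1969  2.0550]
y=Σ⁻¹𝟙 = [12.2328  14.4732  30.3503  10.7097  12.2841  8.8240  8.3492]
a=μᵀx=1.584587  b=𝟙ᵀx=11.157015  c=𝟙ᵀy=97.223336  D=ac−b²=29.579849
λ₁=(c·0.144−b)/D = (97.223336·0.144−11.157015)/29.579849 = 0.096118
λ₂=(a−b·0.144)/D = (1.584587−11.157015·0.144)/29.579849 = -0.000745
w* = 0.096118·x + -0.000745·y:
  w_0 = 0.096118·0.9185 + -0.000745·12.2328 = 0.0792  (Raytheon)
  w_1 = 0.096118·2.6510 + -0.000745·14.4732 = 0.2440  (Intel)
  w_2 = 0.096118·2.1185 + -0.000745·30.3503 = 0.1810  (Lockheed)
  w_3 = 0.096118·0.4011 + -0.000745·10.7097 = 0.0306  (Boeing)
  w_4 = 0.096118·1.8161 + -0.000745·12.2841 = 0.1654  (Xerox)
  w_5 = 0.096118·1.1969 + -0.000745·8.8240 = 0.1085  (Merck)
  w_6 = 0.096118·2.0550 + -0.000745·8.3492 = 0.1913  (Oracle)
Σw_i=1.0000  μᵀw=0.1440
σ²=wᵀΣw=λ₁·μ_p+λ₂ = 0.096118·0.144 + -0.000745 = 0.013096 ≈ 0.0131


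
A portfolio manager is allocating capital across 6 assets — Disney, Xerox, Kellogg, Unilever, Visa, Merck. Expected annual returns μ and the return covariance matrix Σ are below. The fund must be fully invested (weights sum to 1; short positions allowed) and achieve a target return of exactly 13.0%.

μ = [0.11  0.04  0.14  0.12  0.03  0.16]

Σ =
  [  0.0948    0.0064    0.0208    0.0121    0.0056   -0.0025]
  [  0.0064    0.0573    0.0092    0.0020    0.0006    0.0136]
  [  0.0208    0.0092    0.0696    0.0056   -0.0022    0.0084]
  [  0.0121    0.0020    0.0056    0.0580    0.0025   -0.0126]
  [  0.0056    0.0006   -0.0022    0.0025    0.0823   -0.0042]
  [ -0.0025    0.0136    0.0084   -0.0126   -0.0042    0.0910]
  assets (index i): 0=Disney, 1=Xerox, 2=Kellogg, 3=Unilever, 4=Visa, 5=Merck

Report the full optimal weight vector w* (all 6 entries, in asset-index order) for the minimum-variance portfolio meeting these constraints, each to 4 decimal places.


u=Σ⁻¹μ = [0.5985  -0.1554  1.4464  2.2252  0.3976  1.9908]
v=Σ⁻¹𝟙 = [5.2340  12.0242  8.8629  16.8386  12.0142  11.4037]
a=μᵀu=0.859600  b=𝟙ᵀu=6.503152  c=𝟙ᵀv=66.377575  D=ac−b²=14.767157
λ₁=(c·0.130−b)/D = (66.377575·0.130−6.503152)/14.767157 = 0.143964
λ₂=(a−b·0.130)/D = (0.859600−6.503152·0.130)/14.767157 = 0.000961
w* = 0.143964·u + 0.000961·v:
  w_0 = 0.143964·0.5985 + 0.000961·5.2340 = 0.0912  (Disney)
  w_1 = 0.143964·-0.1554 + 0.000961·12.0242 = -0.0108  (Xerox)
  w_2 = 0.143964·1.4464 + 0.000961·8.8629 = 0.2168  (Kellogg)
  w_3 = 0.143964·2.2252 + 0.000961·16.8386 = 0.3365  (Unilever)
  w_4 = 0.143964·0.3976 + 0.000961·12.0142 = 0.0688  (Visa)
  w_5 = 0.143964·1.9908 + 0.000961·11.4037 = 0.2976  (Merck)
Σw_i=1.0000  μᵀw=0.1300
σ²=wᵀΣw=λ₁·μ_p+λ₂ = 0.143964·0.130 + 0.000961 = 0.019676 ≈ 0.0197

0.0912  -0.0108  0.2168  0.3365  0.0688  0.2976


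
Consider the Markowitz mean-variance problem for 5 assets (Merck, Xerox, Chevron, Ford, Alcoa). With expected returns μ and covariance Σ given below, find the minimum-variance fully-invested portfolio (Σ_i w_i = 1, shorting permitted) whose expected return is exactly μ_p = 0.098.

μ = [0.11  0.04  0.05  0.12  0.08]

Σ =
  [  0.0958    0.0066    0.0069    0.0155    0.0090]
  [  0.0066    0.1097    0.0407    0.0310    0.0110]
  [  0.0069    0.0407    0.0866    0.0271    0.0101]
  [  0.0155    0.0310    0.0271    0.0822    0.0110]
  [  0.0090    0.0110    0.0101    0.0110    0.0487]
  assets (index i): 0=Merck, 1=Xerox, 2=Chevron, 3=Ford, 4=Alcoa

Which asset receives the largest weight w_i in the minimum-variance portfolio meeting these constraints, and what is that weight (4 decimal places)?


Alcoa (0.4006)

x=Σ⁻¹μ = [0.8479  -0.1715  0.0785  1.1723  1.2437]
y=Σ⁻¹𝟙 = [7.4066  3.3770  5.8038  5.4449  15.9688]
a=μᵀx=0.330506  b=𝟙ᵀx=3.170888  c=𝟙ᵀy=38.001085  D=ac−b²=2.505059
λ₁=(c·0.098−b)/D = (38.001085·0.098−3.170888)/2.505059 = 0.220840
λ₂=(a−b·0.098)/D = (0.330506−3.170888·0.098)/2.505059 = 0.007888
w* = 0.220840·x + 0.007888·y:
  w_0 = 0.220840·0.8479 + 0.007888·7.4066 = 0.2457  (Merck)
  w_1 = 0.220840·-0.1715 + 0.007888·3.3770 = -0.0112  (Xerox)
  w_2 = 0.220840·0.0785 + 0.007888·5.8038 = 0.0631  (Chevron)
  w_3 = 0.220840·1.1723 + 0.007888·5.4449 = 0.3018  (Ford)
  w_4 = 0.220840·1.2437 + 0.007888·15.9688 = 0.4006  (Alcoa)
Σw_i=1.0000  μᵀw=0.0980
σ²=wᵀΣw=λ₁·μ_p+λ₂ = 0.220840·0.098 + 0.007888 = 0.029530 ≈ 0.0295


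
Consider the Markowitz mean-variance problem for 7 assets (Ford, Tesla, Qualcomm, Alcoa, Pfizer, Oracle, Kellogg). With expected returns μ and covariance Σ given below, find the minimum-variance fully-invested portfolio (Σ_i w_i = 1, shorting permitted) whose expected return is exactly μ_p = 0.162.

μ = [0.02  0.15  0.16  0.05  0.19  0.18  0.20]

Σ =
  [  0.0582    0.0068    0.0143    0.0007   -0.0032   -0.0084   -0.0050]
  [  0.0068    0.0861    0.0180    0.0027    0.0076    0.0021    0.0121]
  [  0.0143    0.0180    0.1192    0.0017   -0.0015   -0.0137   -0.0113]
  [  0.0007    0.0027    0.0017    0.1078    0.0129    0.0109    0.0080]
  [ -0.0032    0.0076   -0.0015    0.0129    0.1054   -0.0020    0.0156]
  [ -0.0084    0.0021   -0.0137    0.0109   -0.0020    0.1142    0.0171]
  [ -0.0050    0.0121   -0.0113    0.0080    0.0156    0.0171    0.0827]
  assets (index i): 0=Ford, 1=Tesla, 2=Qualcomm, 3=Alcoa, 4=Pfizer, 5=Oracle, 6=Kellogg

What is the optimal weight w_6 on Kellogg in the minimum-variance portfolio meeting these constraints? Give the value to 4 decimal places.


0.2259

g=Σ⁻¹μ = [0.3217  0.9580  1.5343  -0.0631  1.5183  1.5123  1.9143]
h=Σ⁻¹𝟙 = [17.0773  6.3418  7.2923  6.3847  7.6655  8.9050  9.2880]
a=μᵀg=1.336014  b=𝟙ᵀg=7.695759  c=𝟙ᵀh=62.954581  D=ac−b²=24.883509
λ₁=(c·0.162−b)/D = (62.954581·0.162−7.695759)/24.883509 = 0.100584
λ₂=(a−b·0.162)/D = (1.336014−7.695759·0.162)/24.883509 = 0.003589
w* = 0.100584·g + 0.003589·h:
  w_0 = 0.100584·0.3217 + 0.003589·17.0773 = 0.0936  (Ford)
  w_1 = 0.100584·0.9580 + 0.003589·6.3418 = 0.1191  (Tesla)
  w_2 = 0.100584·1.5343 + 0.003589·7.2923 = 0.1805  (Qualcomm)
  w_3 = 0.100584·-0.0631 + 0.003589·6.3847 = 0.0166  (Alcoa)
  w_4 = 0.100584·1.5183 + 0.003589·7.6655 = 0.1802  (Pfizer)
  w_5 = 0.100584·1.5123 + 0.003589·8.9050 = 0.1841  (Oracle)
  w_6 = 0.100584·1.9143 + 0.003589·9.2880 = 0.2259  (Kellogg)
Σw_i=1.0000  μᵀw=0.1620
σ²=wᵀΣw=λ₁·μ_p+λ₂ = 0.100584·0.162 + 0.003589 = 0.019883 ≈ 0.0199


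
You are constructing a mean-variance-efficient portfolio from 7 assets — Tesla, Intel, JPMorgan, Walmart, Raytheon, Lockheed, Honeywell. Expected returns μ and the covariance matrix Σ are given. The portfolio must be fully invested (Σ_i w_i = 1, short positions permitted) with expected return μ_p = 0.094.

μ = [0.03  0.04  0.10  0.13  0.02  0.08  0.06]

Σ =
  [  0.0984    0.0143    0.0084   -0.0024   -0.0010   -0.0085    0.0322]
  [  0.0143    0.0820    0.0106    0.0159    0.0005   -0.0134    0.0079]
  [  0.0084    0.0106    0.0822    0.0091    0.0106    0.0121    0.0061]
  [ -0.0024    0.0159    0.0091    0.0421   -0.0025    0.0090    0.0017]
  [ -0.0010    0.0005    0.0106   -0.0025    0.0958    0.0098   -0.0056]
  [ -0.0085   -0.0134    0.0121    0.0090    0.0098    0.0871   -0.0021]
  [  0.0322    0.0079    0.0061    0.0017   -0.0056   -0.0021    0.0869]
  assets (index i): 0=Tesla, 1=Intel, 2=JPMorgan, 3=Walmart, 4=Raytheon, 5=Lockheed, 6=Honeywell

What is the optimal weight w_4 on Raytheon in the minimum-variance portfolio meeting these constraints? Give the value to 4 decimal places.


0.0823

x=Σ⁻¹μ = [0.2024  -0.1772  0.7617  2.8837  0.1835  0.4997  0.5456]
y=Σ⁻¹𝟙 = [7.3403  7.4345  5.0855  18.4175  9.8729  9.8201  8.2680]
a=μᵀx=0.526426  b=𝟙ᵀx=4.899556  c=𝟙ᵀy=66.238742  D=ac−b²=10.864142
λ₁=(c·0.094−b)/D = (66.238742·0.094−4.899556)/10.864142 = 0.122134
λ₂=(a−b·0.094)/D = (0.526426−4.899556·0.094)/10.864142 = 0.006063
w* = 0.122134·x + 0.006063·y:
  w_0 = 0.122134·0.2024 + 0.006063·7.3403 = 0.0692  (Tesla)
  w_1 = 0.122134·-0.1772 + 0.006063·7.4345 = 0.0234  (Intel)
  w_2 = 0.122134·0.7617 + 0.006063·5.0855 = 0.1239  (JPMorgan)
  w_3 = 0.122134·2.8837 + 0.006063·18.4175 = 0.4639  (Walmart)
  w_4 = 0.122134·0.1835 + 0.006063·9.8729 = 0.0823  (Raytheon)
  w_5 = 0.122134·0.4997 + 0.006063·9.8201 = 0.1206  (Lockheed)
  w_6 = 0.122134·0.5456 + 0.006063·8.2680 = 0.1168  (Honeywell)
Σw_i=1.0000  μᵀw=0.0940
σ²=wᵀΣw=λ₁·μ_p+λ₂ = 0.122134·0.094 + 0.006063 = 0.017543 ≈ 0.0175


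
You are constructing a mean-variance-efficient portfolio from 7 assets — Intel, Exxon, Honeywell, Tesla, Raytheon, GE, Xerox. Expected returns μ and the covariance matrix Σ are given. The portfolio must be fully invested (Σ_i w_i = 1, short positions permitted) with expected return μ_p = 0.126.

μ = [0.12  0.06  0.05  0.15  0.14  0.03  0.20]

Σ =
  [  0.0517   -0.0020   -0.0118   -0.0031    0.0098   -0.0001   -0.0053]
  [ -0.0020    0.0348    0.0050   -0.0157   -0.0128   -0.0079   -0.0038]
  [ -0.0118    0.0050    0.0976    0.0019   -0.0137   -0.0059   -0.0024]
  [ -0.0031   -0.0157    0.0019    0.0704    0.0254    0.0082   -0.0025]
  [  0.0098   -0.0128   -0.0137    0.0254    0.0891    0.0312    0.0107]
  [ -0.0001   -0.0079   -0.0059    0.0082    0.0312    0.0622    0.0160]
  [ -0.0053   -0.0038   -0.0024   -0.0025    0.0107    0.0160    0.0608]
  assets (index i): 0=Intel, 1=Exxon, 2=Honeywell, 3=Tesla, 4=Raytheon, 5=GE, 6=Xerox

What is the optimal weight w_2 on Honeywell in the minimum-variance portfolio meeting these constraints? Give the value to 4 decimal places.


g=Σ⁻¹μ = [3.0795  3.7024  0.8029  3.0067  0.8336  -0.8128  4.0118]
h=Σ⁻¹𝟙 = [26.6953  45.1879  12.4267  23.1026  3.0750  13.5822  18.9237]
a=μᵀg=1.977526  b=𝟙ᵀg=14.624152  c=𝟙ᵀh=142.993432  D=ac−b²=68.907349
λ₁=(c·0.126−b)/D = (142.993432·0.126−14.624152)/68.907349 = 0.049240
λ₂=(a−b·0.126)/D = (1.977526−14.624152·0.126)/68.907349 = 0.001957
w* = 0.049240·g + 0.001957·h:
  w_0 = 0.049240·3.0795 + 0.001957·26.6953 = 0.2039  (Intel)
  w_1 = 0.049240·3.7024 + 0.001957·45.1879 = 0.2708  (Exxon)
  w_2 = 0.049240·0.8029 + 0.001957·12.4267 = 0.0639  (Honeywell)
  w_3 = 0.049240·3.0067 + 0.001957·23.1026 = 0.1933  (Tesla)
  w_4 = 0.049240·0.8336 + 0.001957·3.0750 = 0.0471  (Raytheon)
  w_5 = 0.049240·-0.8128 + 0.001957·13.5822 = -0.0134  (GE)
  w_6 = 0.049240·4.0118 + 0.001957·18.9237 = 0.2346  (Xerox)
Σw_i=1.0000  μᵀw=0.1260
σ²=wᵀΣw=λ₁·μ_p+λ₂ = 0.049240·0.126 + 0.001957 = 0.008162 ≈ 0.0082

0.0639


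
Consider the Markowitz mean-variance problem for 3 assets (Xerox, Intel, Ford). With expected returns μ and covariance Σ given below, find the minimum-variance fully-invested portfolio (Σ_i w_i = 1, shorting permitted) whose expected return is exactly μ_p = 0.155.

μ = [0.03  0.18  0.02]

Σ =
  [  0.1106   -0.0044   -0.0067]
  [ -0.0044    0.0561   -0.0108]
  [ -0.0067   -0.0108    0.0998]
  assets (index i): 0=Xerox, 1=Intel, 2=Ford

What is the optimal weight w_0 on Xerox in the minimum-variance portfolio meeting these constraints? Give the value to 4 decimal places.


p=Σ⁻¹μ = [0.4408  3.3573  0.5933]
q=Σ⁻¹𝟙 = [10.6730  21.1704  13.0275]
a=μᵀp=0.629411  b=𝟙ᵀp=4.391411  c=𝟙ᵀq=44.870940  D=ac−b²=8.957775
λ₁=(c·0.155−b)/D = (44.870940·0.155−4.391411)/8.957775 = 0.286185
λ₂=(a−b·0.155)/D = (0.629411−4.391411·0.155)/8.957775 = -0.005722
w* = 0.286185·p + -0.005722·q:
  w_0 = 0.286185·0.4408 + -0.005722·10.6730 = 0.0651  (Xerox)
  w_1 = 0.286185·3.3573 + -0.005722·21.1704 = 0.8397  (Intel)
  w_2 = 0.286185·0.5933 + -0.005722·13.0275 = 0.0953  (Ford)
Σw_i=1.0000  μᵀw=0.1550
σ²=wᵀΣw=λ₁·μ_p+λ₂ = 0.286185·0.155 + -0.005722 = 0.038637 ≈ 0.0386

0.0651
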